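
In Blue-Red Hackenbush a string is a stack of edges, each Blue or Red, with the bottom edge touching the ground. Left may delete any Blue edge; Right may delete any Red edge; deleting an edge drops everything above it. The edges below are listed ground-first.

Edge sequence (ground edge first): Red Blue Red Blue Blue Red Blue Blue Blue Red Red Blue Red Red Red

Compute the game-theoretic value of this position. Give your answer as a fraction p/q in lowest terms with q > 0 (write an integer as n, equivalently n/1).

-9327/16384

Recurse on prefixes of the 15-edge string Red Blue Red Blue Blue Red Blue Blue Blue Red Red Blue Red Red Red:
g(R) = { · | 0 } -> -1
g(RB) = { -1 | 0 } -> -1/2
g(RBR) = { -1 | -1/2; 0 } -> -3/4
g(RBRB) = { -1; -3/4 | -1/2; 0 } -> -5/8
g(RBRBB) = { -1; -3/4; -5/8 | -1/2; 0 } -> -9/16
g(RBRBBR) = { -1; -3/4; -5/8 | -9/16; -1/2; 0 } -> -19/32
g(RBRBBRB) = { -1; -3/4; -5/8; -19/32 | -9/16; -1/2; 0 } -> -37/64
g(RBRBBRBB) = { -1; -3/4; -5/8; -19/32; -37/64 | -9/16; -1/2; 0 } -> -73/128
g(RBRBBRBBB) = { -1; -3/4; -5/8; -19/32; -37/64; -73/128 | -9/16; -1/2; 0 } -> -145/256
g(RBRBBRBBBR) = { -1; -3/4; -5/8; -19/32; -37/64; -73/128 | -145/256; -9/16; -1/2; 0 } -> -291/512
g(RBRBBRBBBRR) = { -1; -3/4; -5/8; -19/32; -37/64; -73/128 | -291/512; -145/256; -9/16; -1/2; 0 } -> -583/1024
g(RBRBBRBBBRRB) = { -1; -3/4; -5/8; -19/32; -37/64; -73/128; -583/1024 | -291/512; -145/256; -9/16; -1/2; 0 } -> -1165/2048
g(RBRBBRBBBRRBR) = { -1; -3/4; -5/8; -19/32; -37/64; -73/128; -583/1024 | -1165/2048; -291/512; -145/256; -9/16; -1/2; 0 } -> -2331/4096
g(RBRBBRBBBRRBRR) = { -1; -3/4; -5/8; -19/32; -37/64; -73/128; -583/1024 | -2331/4096; -1165/2048; -291/512; -145/256; -9/16; -1/2; 0 } -> -4663/8192
g(RBRBBRBBBRRBRRR) = { -1; -3/4; -5/8; -19/32; -37/64; -73/128; -583/1024 | -4663/8192; -2331/4096; -1165/2048; -291/512; -145/256; -9/16; -1/2; 0 } -> -9327/16384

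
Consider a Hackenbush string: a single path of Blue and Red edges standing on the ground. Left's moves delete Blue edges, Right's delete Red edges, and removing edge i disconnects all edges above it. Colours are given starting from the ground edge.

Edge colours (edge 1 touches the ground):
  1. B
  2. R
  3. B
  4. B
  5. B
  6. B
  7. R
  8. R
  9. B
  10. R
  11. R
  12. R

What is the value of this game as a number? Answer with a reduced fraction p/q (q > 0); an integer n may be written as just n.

1 of 12 · B · max L 0 · min R +∞ = 1
2 of 12 · BR · max L 0 · min R 1 = 1/2
3 of 12 · BRB · max L 1/2 · min R 1 = 3/4
4 of 12 · BRBB · max L 3/4 · min R 1 = 7/8
5 of 12 · BRBBB · max L 7/8 · min R 1 = 15/16
6 of 12 · BRBBBB · max L 15/16 · min R 1 = 31/32
7 of 12 · BRBBBBR · max L 15/16 · min R 31/32 = 61/64
8 of 12 · BRBBBBRR · max L 15/16 · min R 61/64 = 121/128
9 of 12 · BRBBBBRRB · max L 121/128 · min R 61/64 = 243/256
10 of 12 · BRBBBBRRBR · max L 121/128 · min R 243/256 = 485/512
11 of 12 · BRBBBBRRBRR · max L 121/128 · min R 485/512 = 969/1024
12 of 12 · BRBBBBRRBRRR · max L 121/128 · min R 969/1024 = 1937/2048

1937/2048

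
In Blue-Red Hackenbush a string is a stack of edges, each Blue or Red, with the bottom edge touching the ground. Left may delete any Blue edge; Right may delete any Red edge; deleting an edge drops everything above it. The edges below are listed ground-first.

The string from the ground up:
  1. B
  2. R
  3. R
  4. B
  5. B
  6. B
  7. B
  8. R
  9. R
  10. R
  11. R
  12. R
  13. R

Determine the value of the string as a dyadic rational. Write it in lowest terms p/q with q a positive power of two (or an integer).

Recurse on prefixes of the 13-edge string B R R B B B B R R R R R R:
1 of 13 · B · max L 0 · min R +∞ gives 1
2 of 13 · BR · max L 0 · min R 1 gives 1/2
3 of 13 · BRR · max L 0 · min R 1/2 gives 1/4
4 of 13 · BRRB · max L 1/4 · min R 1/2 gives 3/8
5 of 13 · BRRBB · max L 3/8 · min R 1/2 gives 7/16
6 of 13 · BRRBBB · max L 7/16 · min R 1/2 gives 15/32
7 of 13 · BRRBBBB · max L 15/32 · min R 1/2 gives 31/64
8 of 13 · BRRBBBBR · max L 15/32 · min R 31/64 gives 61/128
9 of 13 · BRRBBBBRR · max L 15/32 · min R 61/128 gives 121/256
10 of 13 · BRRBBBBRRR · max L 15/32 · min R 121/256 gives 241/512
11 of 13 · BRRBBBBRRRR · max L 15/32 · min R 241/512 gives 481/1024
12 of 13 · BRRBBBBRRRRR · max L 15/32 · min R 481/1024 gives 961/2048
13 of 13 · BRRBBBBRRRRRR · max L 15/32 · min R 961/2048 gives 1921/4096

1921/4096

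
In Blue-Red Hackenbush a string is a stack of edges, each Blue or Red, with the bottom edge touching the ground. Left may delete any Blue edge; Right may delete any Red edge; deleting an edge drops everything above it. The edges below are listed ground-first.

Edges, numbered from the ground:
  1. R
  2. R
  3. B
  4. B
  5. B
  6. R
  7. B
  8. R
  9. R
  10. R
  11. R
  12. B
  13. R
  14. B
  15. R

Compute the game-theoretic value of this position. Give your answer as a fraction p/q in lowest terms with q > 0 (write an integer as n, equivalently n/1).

-9707/8192

Build value(s[:k]) for k = 1..15, string s = R R B B B R B R R R R B R B R.
step 1: add R to get R; options L={ none } R={ 0 } -> -1
step 2: add R to get RR; options L={ none } R={ -1,0 } -> -2
step 3: add B to get RRB; options L={ -2 } R={ -1,0 } -> -3/2
step 4: add B to get RRBB; options L={ -2,-3/2 } R={ -1,0 } -> -5/4
step 5: add B to get RRBBB; options L={ -2,-3/2,-5/4 } R={ -1,0 } -> -9/8
step 6: add R to get RRBBBR; options L={ -2,-3/2,-5/4 } R={ -9/8,-1,0 } -> -19/16
step 7: add B to get RRBBBRB; options L={ -2,-3/2,-5/4,-19/16 } R={ -9/8,-1,0 } -> -37/32
step 8: add R to get RRBBBRBR; options L={ -2,-3/2,-5/4,-19/16 } R={ -37/32,-9/8,-1,0 } -> -75/64
step 9: add R to get RRBBBRBRR; options L={ -2,-3/2,-5/4,-19/16 } R={ -75/64,-37/32,-9/8,-1,0 } -> -151/128
step 10: add R to get RRBBBRBRRR; options L={ -2,-3/2,-5/4,-19/16 } R={ -151/128,-75/64,-37/32,-9/8,-1,0 } -> -303/256
step 11: add R to get RRBBBRBRRRR; options L={ -2,-3/2,-5/4,-19/16 } R={ -303/256,-151/128,-75/64,-37/32,-9/8,-1,0 } -> -607/512
step 12: add B to get RRBBBRBRRRRB; options L={ -2,-3/2,-5/4,-19/16,-607/512 } R={ -303/256,-151/128,-75/64,-37/32,-9/8,-1,0 } -> -1213/1024
step 13: add R to get RRBBBRBRRRRBR; options L={ -2,-3/2,-5/4,-19/16,-607/512 } R={ -1213/1024,-303/256,-151/128,-75/64,-37/32,-9/8,-1,0 } -> -2427/2048
step 14: add B to get RRBBBRBRRRRBRB; options L={ -2,-3/2,-5/4,-19/16,-607/512,-2427/2048 } R={ -1213/1024,-303/256,-151/128,-75/64,-37/32,-9/8,-1,0 } -> -4853/4096
step 15: add R to get RRBBBRBRRRRBRBR; options L={ -2,-3/2,-5/4,-19/16,-607/512,-2427/2048 } R={ -4853/4096,-1213/1024,-303/256,-151/128,-75/64,-37/32,-9/8,-1,0 } -> -9707/8192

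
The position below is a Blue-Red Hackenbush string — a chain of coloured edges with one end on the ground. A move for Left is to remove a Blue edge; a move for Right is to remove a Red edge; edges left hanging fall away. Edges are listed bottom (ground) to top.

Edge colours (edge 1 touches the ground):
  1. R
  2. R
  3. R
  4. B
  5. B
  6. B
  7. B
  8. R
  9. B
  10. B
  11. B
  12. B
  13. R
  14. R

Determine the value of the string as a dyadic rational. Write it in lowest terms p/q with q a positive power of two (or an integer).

-4231/2048

edge 1 of 14 (R): { · | 0 } => -1
edge 2 of 14 (R): { · | -1 0 } => -2
edge 3 of 14 (R): { · | -2 -1 0 } => -3
edge 4 of 14 (B): { -3 | -2 -1 0 } => -5/2
edge 5 of 14 (B): { -3 -5/2 | -2 -1 0 } => -9/4
edge 6 of 14 (B): { -3 -5/2 -9/4 | -2 -1 0 } => -17/8
edge 7 of 14 (B): { -3 -5/2 -9/4 -17/8 | -2 -1 0 } => -33/16
edge 8 of 14 (R): { -3 -5/2 -9/4 -17/8 | -33/16 -2 -1 0 } => -67/32
edge 9 of 14 (B): { -3 -5/2 -9/4 -17/8 -67/32 | -33/16 -2 -1 0 } => -133/64
edge 10 of 14 (B): { -3 -5/2 -9/4 -17/8 -67/32 -133/64 | -33/16 -2 -1 0 } => -265/128
edge 11 of 14 (B): { -3 -5/2 -9/4 -17/8 -67/32 -133/64 -265/128 | -33/16 -2 -1 0 } => -529/256
edge 12 of 14 (B): { -3 -5/2 -9/4 -17/8 -67/32 -133/64 -265/128 -529/256 | -33/16 -2 -1 0 } => -1057/512
edge 13 of 14 (R): { -3 -5/2 -9/4 -17/8 -67/32 -133/64 -265/128 -529/256 | -1057/512 -33/16 -2 -1 0 } => -2115/1024
edge 14 of 14 (R): { -3 -5/2 -9/4 -17/8 -67/32 -133/64 -265/128 -529/256 | -2115/1024 -1057/512 -33/16 -2 -1 0 } => -4231/2048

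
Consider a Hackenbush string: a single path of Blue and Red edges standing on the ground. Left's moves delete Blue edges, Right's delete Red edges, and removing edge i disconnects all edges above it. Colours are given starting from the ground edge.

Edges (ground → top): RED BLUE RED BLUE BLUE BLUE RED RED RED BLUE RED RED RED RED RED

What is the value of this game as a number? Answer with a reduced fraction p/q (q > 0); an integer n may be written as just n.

Recurse on prefixes of the 15-edge string RED BLUE RED BLUE BLUE BLUE RED RED RED BLUE RED RED RED RED RED:
edge 1 of 15 (RED): { (no moves) | 0 } — -1
edge 2 of 15 (BLUE): { -1 | 0 } — -1/2
edge 3 of 15 (RED): { -1 | -1/2,0 } — -3/4
edge 4 of 15 (BLUE): { -1,-3/4 | -1/2,0 } — -5/8
edge 5 of 15 (BLUE): { -1,-3/4,-5/8 | -1/2,0 } — -9/16
edge 6 of 15 (BLUE): { -1,-3/4,-5/8,-9/16 | -1/2,0 } — -17/32
edge 7 of 15 (RED): { -1,-3/4,-5/8,-9/16 | -17/32,-1/2,0 } — -35/64
edge 8 of 15 (RED): { -1,-3/4,-5/8,-9/16 | -35/64,-17/32,-1/2,0 } — -71/128
edge 9 of 15 (RED): { -1,-3/4,-5/8,-9/16 | -71/128,-35/64,-17/32,-1/2,0 } — -143/256
edge 10 of 15 (BLUE): { -1,-3/4,-5/8,-9/16,-143/256 | -71/128,-35/64,-17/32,-1/2,0 } — -285/512
edge 11 of 15 (RED): { -1,-3/4,-5/8,-9/16,-143/256 | -285/512,-71/128,-35/64,-17/32,-1/2,0 } — -571/1024
edge 12 of 15 (RED): { -1,-3/4,-5/8,-9/16,-143/256 | -571/1024,-285/512,-71/128,-35/64,-17/32,-1/2,0 } — -1143/2048
edge 13 of 15 (RED): { -1,-3/4,-5/8,-9/16,-143/256 | -1143/2048,-571/1024,-285/512,-71/128,-35/64,-17/32,-1/2,0 } — -2287/4096
edge 14 of 15 (RED): { -1,-3/4,-5/8,-9/16,-143/256 | -2287/4096,-1143/2048,-571/1024,-285/512,-71/128,-35/64,-17/32,-1/2,0 } — -4575/8192
edge 15 of 15 (RED): { -1,-3/4,-5/8,-9/16,-143/256 | -4575/8192,-2287/4096,-1143/2048,-571/1024,-285/512,-71/128,-35/64,-17/32,-1/2,0 } — -9151/16384

-9151/16384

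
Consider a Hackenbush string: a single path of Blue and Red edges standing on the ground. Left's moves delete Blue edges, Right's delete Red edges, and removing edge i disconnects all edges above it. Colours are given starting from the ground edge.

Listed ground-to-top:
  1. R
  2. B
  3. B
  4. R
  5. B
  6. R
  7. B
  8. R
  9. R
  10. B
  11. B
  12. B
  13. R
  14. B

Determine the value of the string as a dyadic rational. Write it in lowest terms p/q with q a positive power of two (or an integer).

Prefix values for R B B R B R B R R B B B R B via {L|R} + simplicity:
1 of 14 · R · max L −∞ · min R 0 → -1
2 of 14 · RB · max L -1 · min R 0 → -1/2
3 of 14 · RBB · max L -1/2 · min R 0 → -1/4
4 of 14 · RBBR · max L -1/2 · min R -1/4 → -3/8
5 of 14 · RBBRB · max L -3/8 · min R -1/4 → -5/16
6 of 14 · RBBRBR · max L -3/8 · min R -5/16 → -11/32
7 of 14 · RBBRBRB · max L -11/32 · min R -5/16 → -21/64
8 of 14 · RBBRBRBR · max L -11/32 · min R -21/64 → -43/128
9 of 14 · RBBRBRBRR · max L -11/32 · min R -43/128 → -87/256
10 of 14 · RBBRBRBRRB · max L -87/256 · min R -43/128 → -173/512
11 of 14 · RBBRBRBRRBB · max L -173/512 · min R -43/128 → -345/1024
12 of 14 · RBBRBRBRRBBB · max L -345/1024 · min R -43/128 → -689/2048
13 of 14 · RBBRBRBRRBBBR · max L -345/1024 · min R -689/2048 → -1379/4096
14 of 14 · RBBRBRBRRBBBRB · max L -1379/4096 · min R -689/2048 → -2757/8192

-2757/8192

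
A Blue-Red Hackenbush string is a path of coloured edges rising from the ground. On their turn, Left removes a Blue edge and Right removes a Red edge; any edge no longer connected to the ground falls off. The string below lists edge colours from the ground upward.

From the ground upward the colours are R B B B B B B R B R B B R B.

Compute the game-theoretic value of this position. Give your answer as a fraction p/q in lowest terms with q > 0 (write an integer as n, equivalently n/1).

Build val(s[:k]) for k = 1..14, string s = R B B B B B B R B R B B R B.
R: Left { · }, Right { 0 } — simplest -1
RB: Left { -1 }, Right { 0 } — simplest -1/2
RBB: Left { -1,-1/2 }, Right { 0 } — simplest -1/4
RBBB: Left { -1,-1/2,-1/4 }, Right { 0 } — simplest -1/8
RBBBB: Left { -1,-1/2,-1/4,-1/8 }, Right { 0 } — simplest -1/16
RBBBBB: Left { -1,-1/2,-1/4,-1/8,-1/16 }, Right { 0 } — simplest -1/32
RBBBBBB: Left { -1,-1/2,-1/4,-1/8,-1/16,-1/32 }, Right { 0 } — simplest -1/64
RBBBBBBR: Left { -1,-1/2,-1/4,-1/8,-1/16,-1/32 }, Right { -1/64,0 } — simplest -3/128
RBBBBBBRB: Left { -1,-1/2,-1/4,-1/8,-1/16,-1/32,-3/128 }, Right { -1/64,0 } — simplest -5/256
RBBBBBBRBR: Left { -1,-1/2,-1/4,-1/8,-1/16,-1/32,-3/128 }, Right { -5/256,-1/64,0 } — simplest -11/512
RBBBBBBRBRB: Left { -1,-1/2,-1/4,-1/8,-1/16,-1/32,-3/128,-11/512 }, Right { -5/256,-1/64,0 } — simplest -21/1024
RBBBBBBRBRBB: Left { -1,-1/2,-1/4,-1/8,-1/16,-1/32,-3/128,-11/512,-21/1024 }, Right { -5/256,-1/64,0 } — simplest -41/2048
RBBBBBBRBRBBR: Left { -1,-1/2,-1/4,-1/8,-1/16,-1/32,-3/128,-11/512,-21/1024 }, Right { -41/2048,-5/256,-1/64,0 } — simplest -83/4096
RBBBBBBRBRBBRB: Left { -1,-1/2,-1/4,-1/8,-1/16,-1/32,-3/128,-11/512,-21/1024,-83/4096 }, Right { -41/2048,-5/256,-1/64,0 } — simplest -165/8192

-165/8192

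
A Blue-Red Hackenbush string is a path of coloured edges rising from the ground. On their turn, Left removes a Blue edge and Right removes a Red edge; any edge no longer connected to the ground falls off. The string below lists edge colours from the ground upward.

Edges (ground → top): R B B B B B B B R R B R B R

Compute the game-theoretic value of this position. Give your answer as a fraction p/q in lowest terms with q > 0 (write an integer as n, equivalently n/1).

-107/8192

Recurse on prefixes of the 14-edge string R B B B B B B B R R B R B R:
g_1 [R]  L=[(no moves)]  R=[0]  — -1
g_2 [RB]  L=[-1]  R=[0]  — -1/2
g_3 [RBB]  L=[-1 -1/2]  R=[0]  — -1/4
g_4 [RBBB]  L=[-1 -1/2 -1/4]  R=[0]  — -1/8
g_5 [RBBBB]  L=[-1 -1/2 -1/4 -1/8]  R=[0]  — -1/16
g_6 [RBBBBB]  L=[-1 -1/2 -1/4 -1/8 -1/16]  R=[0]  — -1/32
g_7 [RBBBBBB]  L=[-1 -1/2 -1/4 -1/8 -1/16 -1/32]  R=[0]  — -1/64
g_8 [RBBBBBBB]  L=[-1 -1/2 -1/4 -1/8 -1/16 -1/32 -1/64]  R=[0]  — -1/128
g_9 [RBBBBBBBR]  L=[-1 -1/2 -1/4 -1/8 -1/16 -1/32 -1/64]  R=[-1/128 0]  — -3/256
g_10 [RBBBBBBBRR]  L=[-1 -1/2 -1/4 -1/8 -1/16 -1/32 -1/64]  R=[-3/256 -1/128 0]  — -7/512
g_11 [RBBBBBBBRRB]  L=[-1 -1/2 -1/4 -1/8 -1/16 -1/32 -1/64 -7/512]  R=[-3/256 -1/128 0]  — -13/1024
g_12 [RBBBBBBBRRBR]  L=[-1 -1/2 -1/4 -1/8 -1/16 -1/32 -1/64 -7/512]  R=[-13/1024 -3/256 -1/128 0]  — -27/2048
g_13 [RBBBBBBBRRBRB]  L=[-1 -1/2 -1/4 -1/8 -1/16 -1/32 -1/64 -7/512 -27/2048]  R=[-13/1024 -3/256 -1/128 0]  — -53/4096
g_14 [RBBBBBBBRRBRBR]  L=[-1 -1/2 -1/4 -1/8 -1/16 -1/32 -1/64 -7/512 -27/2048]  R=[-53/4096 -13/1024 -3/256 -1/128 0]  — -107/8192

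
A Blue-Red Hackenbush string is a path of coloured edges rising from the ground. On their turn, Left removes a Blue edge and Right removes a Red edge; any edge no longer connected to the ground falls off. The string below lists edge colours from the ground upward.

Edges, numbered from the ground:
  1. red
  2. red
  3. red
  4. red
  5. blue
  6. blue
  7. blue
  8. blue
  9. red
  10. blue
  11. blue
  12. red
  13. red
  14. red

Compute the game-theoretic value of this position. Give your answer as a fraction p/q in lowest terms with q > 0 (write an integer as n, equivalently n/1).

Prefix values for red red red red blue blue blue blue red blue blue red red red via {L|R} + simplicity:
1 of 14 · r · max L −∞ · min R 0 gives -1
2 of 14 · rr · max L −∞ · min R -1 gives -2
3 of 14 · rrr · max L −∞ · min R -2 gives -3
4 of 14 · rrrr · max L −∞ · min R -3 gives -4
5 of 14 · rrrrb · max L -4 · min R -3 gives -7/2
6 of 14 · rrrrbb · max L -7/2 · min R -3 gives -13/4
7 of 14 · rrrrbbb · max L -13/4 · min R -3 gives -25/8
8 of 14 · rrrrbbbb · max L -25/8 · min R -3 gives -49/16
9 of 14 · rrrrbbbbr · max L -25/8 · min R -49/16 gives -99/32
10 of 14 · rrrrbbbbrb · max L -99/32 · min R -49/16 gives -197/64
11 of 14 · rrrrbbbbrbb · max L -197/64 · min R -49/16 gives -393/128
12 of 14 · rrrrbbbbrbbr · max L -197/64 · min R -393/128 gives -787/256
13 of 14 · rrrrbbbbrbbrr · max L -197/64 · min R -787/256 gives -1575/512
14 of 14 · rrrrbbbbrbbrrr · max L -197/64 · min R -1575/512 gives -3151/1024

-3151/1024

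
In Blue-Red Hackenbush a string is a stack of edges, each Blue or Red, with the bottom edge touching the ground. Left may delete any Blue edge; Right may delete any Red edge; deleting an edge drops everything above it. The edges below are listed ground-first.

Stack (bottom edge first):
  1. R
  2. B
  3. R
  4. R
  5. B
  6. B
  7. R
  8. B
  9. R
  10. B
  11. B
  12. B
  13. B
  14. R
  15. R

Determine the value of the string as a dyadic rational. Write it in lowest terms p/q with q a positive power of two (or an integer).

Prefix values for R B R R B B R B R B B B B R R via {L|R} + simplicity:
val_1 [R]  L=[—]  R=[0]  -> -1
val_2 [RB]  L=[-1]  R=[0]  -> -1/2
val_3 [RBR]  L=[-1]  R=[-1/2 0]  -> -3/4
val_4 [RBRR]  L=[-1]  R=[-3/4 -1/2 0]  -> -7/8
val_5 [RBRRB]  L=[-1 -7/8]  R=[-3/4 -1/2 0]  -> -13/16
val_6 [RBRRBB]  L=[-1 -7/8 -13/16]  R=[-3/4 -1/2 0]  -> -25/32
val_7 [RBRRBBR]  L=[-1 -7/8 -13/16]  R=[-25/32 -3/4 -1/2 0]  -> -51/64
val_8 [RBRRBBRB]  L=[-1 -7/8 -13/16 -51/64]  R=[-25/32 -3/4 -1/2 0]  -> -101/128
val_9 [RBRRBBRBR]  L=[-1 -7/8 -13/16 -51/64]  R=[-101/128 -25/32 -3/4 -1/2 0]  -> -203/256
val_10 [RBRRBBRBRB]  L=[-1 -7/8 -13/16 -51/64 -203/256]  R=[-101/128 -25/32 -3/4 -1/2 0]  -> -405/512
val_11 [RBRRBBRBRBB]  L=[-1 -7/8 -13/16 -51/64 -203/256 -405/512]  R=[-101/128 -25/32 -3/4 -1/2 0]  -> -809/1024
val_12 [RBRRBBRBRBBB]  L=[-1 -7/8 -13/16 -51/64 -203/256 -405/512 -809/1024]  R=[-101/128 -25/32 -3/4 -1/2 0]  -> -1617/2048
val_13 [RBRRBBRBRBBBB]  L=[-1 -7/8 -13/16 -51/64 -203/256 -405/512 -809/1024 -1617/2048]  R=[-101/128 -25/32 -3/4 -1/2 0]  -> -3233/4096
val_14 [RBRRBBRBRBBBBR]  L=[-1 -7/8 -13/16 -51/64 -203/256 -405/512 -809/1024 -1617/2048]  R=[-3233/4096 -101/128 -25/32 -3/4 -1/2 0]  -> -6467/8192
val_15 [RBRRBBRBRBBBBRR]  L=[-1 -7/8 -13/16 -51/64 -203/256 -405/512 -809/1024 -1617/2048]  R=[-6467/8192 -3233/4096 -101/128 -25/32 -3/4 -1/2 0]  -> -12935/16384

-12935/16384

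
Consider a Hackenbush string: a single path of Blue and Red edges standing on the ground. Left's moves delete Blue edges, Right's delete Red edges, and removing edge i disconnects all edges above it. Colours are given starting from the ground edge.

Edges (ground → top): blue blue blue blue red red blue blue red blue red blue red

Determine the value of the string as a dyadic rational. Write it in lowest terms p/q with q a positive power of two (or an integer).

edge 1 of 13 (blue): { 0 |  } → 1
edge 2 of 13 (blue): { 0, 1 |  } → 2
edge 3 of 13 (blue): { 0, 1, 2 |  } → 3
edge 4 of 13 (blue): { 0, 1, 2, 3 |  } → 4
edge 5 of 13 (red): { 0, 1, 2, 3 | 4 } → 7/2
edge 6 of 13 (red): { 0, 1, 2, 3 | 7/2, 4 } → 13/4
edge 7 of 13 (blue): { 0, 1, 2, 3, 13/4 | 7/2, 4 } → 27/8
edge 8 of 13 (blue): { 0, 1, 2, 3, 13/4, 27/8 | 7/2, 4 } → 55/16
edge 9 of 13 (red): { 0, 1, 2, 3, 13/4, 27/8 | 55/16, 7/2, 4 } → 109/32
edge 10 of 13 (blue): { 0, 1, 2, 3, 13/4, 27/8, 109/32 | 55/16, 7/2, 4 } → 219/64
edge 11 of 13 (red): { 0, 1, 2, 3, 13/4, 27/8, 109/32 | 219/64, 55/16, 7/2, 4 } → 437/128
edge 12 of 13 (blue): { 0, 1, 2, 3, 13/4, 27/8, 109/32, 437/128 | 219/64, 55/16, 7/2, 4 } → 875/256
edge 13 of 13 (red): { 0, 1, 2, 3, 13/4, 27/8, 109/32, 437/128 | 875/256, 219/64, 55/16, 7/2, 4 } → 1749/512

1749/512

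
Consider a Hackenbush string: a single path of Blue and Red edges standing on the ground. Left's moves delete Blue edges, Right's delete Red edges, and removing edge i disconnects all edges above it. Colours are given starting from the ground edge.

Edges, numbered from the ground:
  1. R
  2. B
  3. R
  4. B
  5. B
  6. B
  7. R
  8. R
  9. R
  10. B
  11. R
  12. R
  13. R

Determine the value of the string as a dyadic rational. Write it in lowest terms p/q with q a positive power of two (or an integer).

step 1: add R to get R; options L={ — } R={ 0 } => -1
step 2: add B to get RB; options L={ -1 } R={ 0 } => -1/2
step 3: add R to get RBR; options L={ -1 } R={ -1/2 0 } => -3/4
step 4: add B to get RBRB; options L={ -1 -3/4 } R={ -1/2 0 } => -5/8
step 5: add B to get RBRBB; options L={ -1 -3/4 -5/8 } R={ -1/2 0 } => -9/16
step 6: add B to get RBRBBB; options L={ -1 -3/4 -5/8 -9/16 } R={ -1/2 0 } => -17/32
step 7: add R to get RBRBBBR; options L={ -1 -3/4 -5/8 -9/16 } R={ -17/32 -1/2 0 } => -35/64
step 8: add R to get RBRBBBRR; options L={ -1 -3/4 -5/8 -9/16 } R={ -35/64 -17/32 -1/2 0 } => -71/128
step 9: add R to get RBRBBBRRR; options L={ -1 -3/4 -5/8 -9/16 } R={ -71/128 -35/64 -17/32 -1/2 0 } => -143/256
step 10: add B to get RBRBBBRRRB; options L={ -1 -3/4 -5/8 -9/16 -143/256 } R={ -71/128 -35/64 -17/32 -1/2 0 } => -285/512
step 11: add R to get RBRBBBRRRBR; options L={ -1 -3/4 -5/8 -9/16 -143/256 } R={ -285/512 -71/128 -35/64 -17/32 -1/2 0 } => -571/1024
step 12: add R to get RBRBBBRRRBRR; options L={ -1 -3/4 -5/8 -9/16 -143/256 } R={ -571/1024 -285/512 -71/128 -35/64 -17/32 -1/2 0 } => -1143/2048
step 13: add R to get RBRBBBRRRBRRR; options L={ -1 -3/4 -5/8 -9/16 -143/256 } R={ -1143/2048 -571/1024 -285/512 -71/128 -35/64 -17/32 -1/2 0 } => -2287/4096

-2287/4096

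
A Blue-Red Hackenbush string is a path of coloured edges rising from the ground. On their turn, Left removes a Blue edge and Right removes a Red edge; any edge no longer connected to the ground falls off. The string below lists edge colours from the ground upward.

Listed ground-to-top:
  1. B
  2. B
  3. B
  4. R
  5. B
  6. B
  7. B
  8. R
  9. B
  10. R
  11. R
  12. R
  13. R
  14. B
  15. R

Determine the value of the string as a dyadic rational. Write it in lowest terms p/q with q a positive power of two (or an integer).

G(B) = { 0 | ∅ } -> 1
G(BB) = { 0 1 | ∅ } -> 2
G(BBB) = { 0 1 2 | ∅ } -> 3
G(BBBR) = { 0 1 2 | 3 } -> 5/2
G(BBBRB) = { 0 1 2 5/2 | 3 } -> 11/4
G(BBBRBB) = { 0 1 2 5/2 11/4 | 3 } -> 23/8
G(BBBRBBB) = { 0 1 2 5/2 11/4 23/8 | 3 } -> 47/16
G(BBBRBBBR) = { 0 1 2 5/2 11/4 23/8 | 47/16 3 } -> 93/32
G(BBBRBBBRB) = { 0 1 2 5/2 11/4 23/8 93/32 | 47/16 3 } -> 187/64
G(BBBRBBBRBR) = { 0 1 2 5/2 11/4 23/8 93/32 | 187/64 47/16 3 } -> 373/128
G(BBBRBBBRBRR) = { 0 1 2 5/2 11/4 23/8 93/32 | 373/128 187/64 47/16 3 } -> 745/256
G(BBBRBBBRBRRR) = { 0 1 2 5/2 11/4 23/8 93/32 | 745/256 373/128 187/64 47/16 3 } -> 1489/512
G(BBBRBBBRBRRRR) = { 0 1 2 5/2 11/4 23/8 93/32 | 1489/512 745/256 373/128 187/64 47/16 3 } -> 2977/1024
G(BBBRBBBRBRRRRB) = { 0 1 2 5/2 11/4 23/8 93/32 2977/1024 | 1489/512 745/256 373/128 187/64 47/16 3 } -> 5955/2048
G(BBBRBBBRBRRRRBR) = { 0 1 2 5/2 11/4 23/8 93/32 2977/1024 | 5955/2048 1489/512 745/256 373/128 187/64 47/16 3 } -> 11909/4096

11909/4096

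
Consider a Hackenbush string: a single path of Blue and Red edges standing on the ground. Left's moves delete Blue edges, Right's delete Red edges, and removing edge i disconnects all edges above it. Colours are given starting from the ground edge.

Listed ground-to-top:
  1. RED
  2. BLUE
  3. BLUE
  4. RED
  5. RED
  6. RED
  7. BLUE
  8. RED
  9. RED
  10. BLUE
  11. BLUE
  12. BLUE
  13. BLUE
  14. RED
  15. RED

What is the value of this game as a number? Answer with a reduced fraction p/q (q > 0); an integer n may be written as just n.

-7559/16384

Prefix values for RED BLUE BLUE RED RED RED BLUE RED RED BLUE BLUE BLUE BLUE RED RED via {L|R} + simplicity:
1 of 15 · R · max L −∞ · min R 0 ⇒ -1
2 of 15 · RB · max L -1 · min R 0 ⇒ -1/2
3 of 15 · RBB · max L -1/2 · min R 0 ⇒ -1/4
4 of 15 · RBBR · max L -1/2 · min R -1/4 ⇒ -3/8
5 of 15 · RBBRR · max L -1/2 · min R -3/8 ⇒ -7/16
6 of 15 · RBBRRR · max L -1/2 · min R -7/16 ⇒ -15/32
7 of 15 · RBBRRRB · max L -15/32 · min R -7/16 ⇒ -29/64
8 of 15 · RBBRRRBR · max L -15/32 · min R -29/64 ⇒ -59/128
9 of 15 · RBBRRRBRR · max L -15/32 · min R -59/128 ⇒ -119/256
10 of 15 · RBBRRRBRRB · max L -119/256 · min R -59/128 ⇒ -237/512
11 of 15 · RBBRRRBRRBB · max L -237/512 · min R -59/128 ⇒ -473/1024
12 of 15 · RBBRRRBRRBBB · max L -473/1024 · min R -59/128 ⇒ -945/2048
13 of 15 · RBBRRRBRRBBBB · max L -945/2048 · min R -59/128 ⇒ -1889/4096
14 of 15 · RBBRRRBRRBBBBR · max L -945/2048 · min R -1889/4096 ⇒ -3779/8192
15 of 15 · RBBRRRBRRBBBBRR · max L -945/2048 · min R -3779/8192 ⇒ -7559/16384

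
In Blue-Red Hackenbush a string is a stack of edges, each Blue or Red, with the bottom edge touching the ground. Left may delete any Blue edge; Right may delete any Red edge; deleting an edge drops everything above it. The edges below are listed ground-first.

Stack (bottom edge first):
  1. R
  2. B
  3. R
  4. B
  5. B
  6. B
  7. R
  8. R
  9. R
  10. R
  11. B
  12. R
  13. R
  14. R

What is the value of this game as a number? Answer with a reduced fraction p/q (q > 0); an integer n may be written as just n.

edge 1 of 14 (R): { none | 0 } => -1
edge 2 of 14 (B): { -1 | 0 } => -1/2
edge 3 of 14 (R): { -1 | -1/2,0 } => -3/4
edge 4 of 14 (B): { -1,-3/4 | -1/2,0 } => -5/8
edge 5 of 14 (B): { -1,-3/4,-5/8 | -1/2,0 } => -9/16
edge 6 of 14 (B): { -1,-3/4,-5/8,-9/16 | -1/2,0 } => -17/32
edge 7 of 14 (R): { -1,-3/4,-5/8,-9/16 | -17/32,-1/2,0 } => -35/64
edge 8 of 14 (R): { -1,-3/4,-5/8,-9/16 | -35/64,-17/32,-1/2,0 } => -71/128
edge 9 of 14 (R): { -1,-3/4,-5/8,-9/16 | -71/128,-35/64,-17/32,-1/2,0 } => -143/256
edge 10 of 14 (R): { -1,-3/4,-5/8,-9/16 | -143/256,-71/128,-35/64,-17/32,-1/2,0 } => -287/512
edge 11 of 14 (B): { -1,-3/4,-5/8,-9/16,-287/512 | -143/256,-71/128,-35/64,-17/32,-1/2,0 } => -573/1024
edge 12 of 14 (R): { -1,-3/4,-5/8,-9/16,-287/512 | -573/1024,-143/256,-71/128,-35/64,-17/32,-1/2,0 } => -1147/2048
edge 13 of 14 (R): { -1,-3/4,-5/8,-9/16,-287/512 | -1147/2048,-573/1024,-143/256,-71/128,-35/64,-17/32,-1/2,0 } => -2295/4096
edge 14 of 14 (R): { -1,-3/4,-5/8,-9/16,-287/512 | -2295/4096,-1147/2048,-573/1024,-143/256,-71/128,-35/64,-17/32,-1/2,0 } => -4591/8192

-4591/8192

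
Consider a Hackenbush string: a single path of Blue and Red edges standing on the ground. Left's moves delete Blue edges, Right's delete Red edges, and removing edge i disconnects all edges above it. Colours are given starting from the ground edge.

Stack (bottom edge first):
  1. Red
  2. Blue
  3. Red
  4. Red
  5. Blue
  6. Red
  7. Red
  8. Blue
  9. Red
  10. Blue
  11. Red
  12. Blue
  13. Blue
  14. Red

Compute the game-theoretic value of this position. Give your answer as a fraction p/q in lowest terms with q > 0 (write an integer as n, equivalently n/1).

Prefix values for Red Blue Red Red Blue Red Red Blue Red Blue Red Blue Blue Red via {L|R} + simplicity:
R: Left { ∅ }, Right { 0 } → simplest -1
RB: Left { -1 }, Right { 0 } → simplest -1/2
RBR: Left { -1 }, Right { -1/2 0 } → simplest -3/4
RBRR: Left { -1 }, Right { -3/4 -1/2 0 } → simplest -7/8
RBRRB: Left { -1 -7/8 }, Right { -3/4 -1/2 0 } → simplest -13/16
RBRRBR: Left { -1 -7/8 }, Right { -13/16 -3/4 -1/2 0 } → simplest -27/32
RBRRBRR: Left { -1 -7/8 }, Right { -27/32 -13/16 -3/4 -1/2 0 } → simplest -55/64
RBRRBRRB: Left { -1 -7/8 -55/64 }, Right { -27/32 -13/16 -3/4 -1/2 0 } → simplest -109/128
RBRRBRRBR: Left { -1 -7/8 -55/64 }, Right { -109/128 -27/32 -13/16 -3/4 -1/2 0 } → simplest -219/256
RBRRBRRBRB: Left { -1 -7/8 -55/64 -219/256 }, Right { -109/128 -27/32 -13/16 -3/4 -1/2 0 } → simplest -437/512
RBRRBRRBRBR: Left { -1 -7/8 -55/64 -219/256 }, Right { -437/512 -109/128 -27/32 -13/16 -3/4 -1/2 0 } → simplest -875/1024
RBRRBRRBRBRB: Left { -1 -7/8 -55/64 -219/256 -875/1024 }, Right { -437/512 -109/128 -27/32 -13/16 -3/4 -1/2 0 } → simplest -1749/2048
RBRRBRRBRBRBB: Left { -1 -7/8 -55/64 -219/256 -875/1024 -1749/2048 }, Right { -437/512 -109/128 -27/32 -13/16 -3/4 -1/2 0 } → simplest -3497/4096
RBRRBRRBRBRBBR: Left { -1 -7/8 -55/64 -219/256 -875/1024 -1749/2048 }, Right { -3497/4096 -437/512 -109/128 -27/32 -13/16 -3/4 -1/2 0 } → simplest -6995/8192

-6995/8192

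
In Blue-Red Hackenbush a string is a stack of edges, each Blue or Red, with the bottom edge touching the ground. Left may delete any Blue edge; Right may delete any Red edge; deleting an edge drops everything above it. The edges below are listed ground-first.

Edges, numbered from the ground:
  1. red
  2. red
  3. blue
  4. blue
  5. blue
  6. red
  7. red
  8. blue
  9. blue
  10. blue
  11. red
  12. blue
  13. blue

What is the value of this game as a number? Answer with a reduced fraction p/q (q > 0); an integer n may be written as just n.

edge 1 of 13 (red): { · | 0 } → -1
edge 2 of 13 (red): { · | -1,0 } → -2
edge 3 of 13 (blue): { -2 | -1,0 } → -3/2
edge 4 of 13 (blue): { -2,-3/2 | -1,0 } → -5/4
edge 5 of 13 (blue): { -2,-3/2,-5/4 | -1,0 } → -9/8
edge 6 of 13 (red): { -2,-3/2,-5/4 | -9/8,-1,0 } → -19/16
edge 7 of 13 (red): { -2,-3/2,-5/4 | -19/16,-9/8,-1,0 } → -39/32
edge 8 of 13 (blue): { -2,-3/2,-5/4,-39/32 | -19/16,-9/8,-1,0 } → -77/64
edge 9 of 13 (blue): { -2,-3/2,-5/4,-39/32,-77/64 | -19/16,-9/8,-1,0 } → -153/128
edge 10 of 13 (blue): { -2,-3/2,-5/4,-39/32,-77/64,-153/128 | -19/16,-9/8,-1,0 } → -305/256
edge 11 of 13 (red): { -2,-3/2,-5/4,-39/32,-77/64,-153/128 | -305/256,-19/16,-9/8,-1,0 } → -611/512
edge 12 of 13 (blue): { -2,-3/2,-5/4,-39/32,-77/64,-153/128,-611/512 | -305/256,-19/16,-9/8,-1,0 } → -1221/1024
edge 13 of 13 (blue): { -2,-3/2,-5/4,-39/32,-77/64,-153/128,-611/512,-1221/1024 | -305/256,-19/16,-9/8,-1,0 } → -2441/2048

-2441/2048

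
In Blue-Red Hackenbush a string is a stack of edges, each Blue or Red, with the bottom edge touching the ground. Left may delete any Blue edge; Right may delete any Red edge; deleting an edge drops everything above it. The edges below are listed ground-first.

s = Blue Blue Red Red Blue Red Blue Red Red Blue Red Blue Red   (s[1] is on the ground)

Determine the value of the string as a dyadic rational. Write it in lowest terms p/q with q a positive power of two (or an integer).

2709/2048

Prefix values for Blue Blue Red Red Blue Red Blue Red Red Blue Red Blue Red via {L|R} + simplicity:
edge 1 of 13 (Blue): { 0 | ∅ } gives 1
edge 2 of 13 (Blue): { 0 1 | ∅ } gives 2
edge 3 of 13 (Red): { 0 1 | 2 } gives 3/2
edge 4 of 13 (Red): { 0 1 | 3/2 2 } gives 5/4
edge 5 of 13 (Blue): { 0 1 5/4 | 3/2 2 } gives 11/8
edge 6 of 13 (Red): { 0 1 5/4 | 11/8 3/2 2 } gives 21/16
edge 7 of 13 (Blue): { 0 1 5/4 21/16 | 11/8 3/2 2 } gives 43/32
edge 8 of 13 (Red): { 0 1 5/4 21/16 | 43/32 11/8 3/2 2 } gives 85/64
edge 9 of 13 (Red): { 0 1 5/4 21/16 | 85/64 43/32 11/8 3/2 2 } gives 169/128
edge 10 of 13 (Blue): { 0 1 5/4 21/16 169/128 | 85/64 43/32 11/8 3/2 2 } gives 339/256
edge 11 of 13 (Red): { 0 1 5/4 21/16 169/128 | 339/256 85/64 43/32 11/8 3/2 2 } gives 677/512
edge 12 of 13 (Blue): { 0 1 5/4 21/16 169/128 677/512 | 339/256 85/64 43/32 11/8 3/2 2 } gives 1355/1024
edge 13 of 13 (Red): { 0 1 5/4 21/16 169/128 677/512 | 1355/1024 339/256 85/64 43/32 11/8 3/2 2 } gives 2709/2048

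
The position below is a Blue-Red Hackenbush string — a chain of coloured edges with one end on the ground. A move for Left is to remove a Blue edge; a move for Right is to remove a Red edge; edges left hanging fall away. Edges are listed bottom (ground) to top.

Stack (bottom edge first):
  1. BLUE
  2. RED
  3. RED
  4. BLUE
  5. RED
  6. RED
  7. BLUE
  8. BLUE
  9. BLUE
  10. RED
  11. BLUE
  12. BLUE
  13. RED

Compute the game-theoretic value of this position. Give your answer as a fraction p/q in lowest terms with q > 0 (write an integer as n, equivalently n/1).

value_1 [B]  L=[0]  R=[none]  — 1
value_2 [BR]  L=[0]  R=[1]  — 1/2
value_3 [BRR]  L=[0]  R=[1/2,1]  — 1/4
value_4 [BRRB]  L=[0,1/4]  R=[1/2,1]  — 3/8
value_5 [BRRBR]  L=[0,1/4]  R=[3/8,1/2,1]  — 5/16
value_6 [BRRBRR]  L=[0,1/4]  R=[5/16,3/8,1/2,1]  — 9/32
value_7 [BRRBRRB]  L=[0,1/4,9/32]  R=[5/16,3/8,1/2,1]  — 19/64
value_8 [BRRBRRBB]  L=[0,1/4,9/32,19/64]  R=[5/16,3/8,1/2,1]  — 39/128
value_9 [BRRBRRBBB]  L=[0,1/4,9/32,19/64,39/128]  R=[5/16,3/8,1/2,1]  — 79/256
value_10 [BRRBRRBBBR]  L=[0,1/4,9/32,19/64,39/128]  R=[79/256,5/16,3/8,1/2,1]  — 157/512
value_11 [BRRBRRBBBRB]  L=[0,1/4,9/32,19/64,39/128,157/512]  R=[79/256,5/16,3/8,1/2,1]  — 315/1024
value_12 [BRRBRRBBBRBB]  L=[0,1/4,9/32,19/64,39/128,157/512,315/1024]  R=[79/256,5/16,3/8,1/2,1]  — 631/2048
value_13 [BRRBRRBBBRBBR]  L=[0,1/4,9/32,19/64,39/128,157/512,315/1024]  R=[631/2048,79/256,5/16,3/8,1/2,1]  — 1261/4096

1261/4096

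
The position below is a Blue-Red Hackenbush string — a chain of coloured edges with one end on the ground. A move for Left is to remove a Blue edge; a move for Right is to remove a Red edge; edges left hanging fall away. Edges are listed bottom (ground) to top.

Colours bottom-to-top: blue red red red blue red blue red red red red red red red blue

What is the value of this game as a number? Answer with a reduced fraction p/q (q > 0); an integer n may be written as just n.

val(b) = { 0 | — } → 1
val(br) = { 0 | 1 } → 1/2
val(brr) = { 0 | 1/2; 1 } → 1/4
val(brrr) = { 0 | 1/4; 1/2; 1 } → 1/8
val(brrrb) = { 0; 1/8 | 1/4; 1/2; 1 } → 3/16
val(brrrbr) = { 0; 1/8 | 3/16; 1/4; 1/2; 1 } → 5/32
val(brrrbrb) = { 0; 1/8; 5/32 | 3/16; 1/4; 1/2; 1 } → 11/64
val(brrrbrbr) = { 0; 1/8; 5/32 | 11/64; 3/16; 1/4; 1/2; 1 } → 21/128
val(brrrbrbrr) = { 0; 1/8; 5/32 | 21/128; 11/64; 3/16; 1/4; 1/2; 1 } → 41/256
val(brrrbrbrrr) = { 0; 1/8; 5/32 | 41/256; 21/128; 11/64; 3/16; 1/4; 1/2; 1 } → 81/512
val(brrrbrbrrrr) = { 0; 1/8; 5/32 | 81/512; 41/256; 21/128; 11/64; 3/16; 1/4; 1/2; 1 } → 161/1024
val(brrrbrbrrrrr) = { 0; 1/8; 5/32 | 161/1024; 81/512; 41/256; 21/128; 11/64; 3/16; 1/4; 1/2; 1 } → 321/2048
val(brrrbrbrrrrrr) = { 0; 1/8; 5/32 | 321/2048; 161/1024; 81/512; 41/256; 21/128; 11/64; 3/16; 1/4; 1/2; 1 } → 641/4096
val(brrrbrbrrrrrrr) = { 0; 1/8; 5/32 | 641/4096; 321/2048; 161/1024; 81/512; 41/256; 21/128; 11/64; 3/16; 1/4; 1/2; 1 } → 1281/8192
val(brrrbrbrrrrrrrb) = { 0; 1/8; 5/32; 1281/8192 | 641/4096; 321/2048; 161/1024; 81/512; 41/256; 21/128; 11/64; 3/16; 1/4; 1/2; 1 } → 2563/16384

2563/16384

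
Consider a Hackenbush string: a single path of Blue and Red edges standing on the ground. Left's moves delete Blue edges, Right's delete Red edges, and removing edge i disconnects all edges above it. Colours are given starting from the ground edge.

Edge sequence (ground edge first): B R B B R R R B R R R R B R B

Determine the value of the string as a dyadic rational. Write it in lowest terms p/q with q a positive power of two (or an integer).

step 1: add B to get B; options L={ 0 } R={ ∅ } gives 1
step 2: add R to get BR; options L={ 0 } R={ 1 } gives 1/2
step 3: add B to get BRB; options L={ 0 1/2 } R={ 1 } gives 3/4
step 4: add B to get BRBB; options L={ 0 1/2 3/4 } R={ 1 } gives 7/8
step 5: add R to get BRBBR; options L={ 0 1/2 3/4 } R={ 7/8 1 } gives 13/16
step 6: add R to get BRBBRR; options L={ 0 1/2 3/4 } R={ 13/16 7/8 1 } gives 25/32
step 7: add R to get BRBBRRR; options L={ 0 1/2 3/4 } R={ 25/32 13/16 7/8 1 } gives 49/64
step 8: add B to get BRBBRRRB; options L={ 0 1/2 3/4 49/64 } R={ 25/32 13/16 7/8 1 } gives 99/128
step 9: add R to get BRBBRRRBR; options L={ 0 1/2 3/4 49/64 } R={ 99/128 25/32 13/16 7/8 1 } gives 197/256
step 10: add R to get BRBBRRRBRR; options L={ 0 1/2 3/4 49/64 } R={ 197/256 99/128 25/32 13/16 7/8 1 } gives 393/512
step 11: add R to get BRBBRRRBRRR; options L={ 0 1/2 3/4 49/64 } R={ 393/512 197/256 99/128 25/32 13/16 7/8 1 } gives 785/1024
step 12: add R to get BRBBRRRBRRRR; options L={ 0 1/2 3/4 49/64 } R={ 785/1024 393/512 197/256 99/128 25/32 13/16 7/8 1 } gives 1569/2048
step 13: add B to get BRBBRRRBRRRRB; options L={ 0 1/2 3/4 49/64 1569/2048 } R={ 785/1024 393/512 197/256 99/128 25/32 13/16 7/8 1 } gives 3139/4096
step 14: add R to get BRBBRRRBRRRRBR; options L={ 0 1/2 3/4 49/64 1569/2048 } R={ 3139/4096 785/1024 393/512 197/256 99/128 25/32 13/16 7/8 1 } gives 6277/8192
step 15: add B to get BRBBRRRBRRRRBRB; options L={ 0 1/2 3/4 49/64 1569/2048 6277/8192 } R={ 3139/4096 785/1024 393/512 197/256 99/128 25/32 13/16 7/8 1 } gives 12555/16384

12555/16384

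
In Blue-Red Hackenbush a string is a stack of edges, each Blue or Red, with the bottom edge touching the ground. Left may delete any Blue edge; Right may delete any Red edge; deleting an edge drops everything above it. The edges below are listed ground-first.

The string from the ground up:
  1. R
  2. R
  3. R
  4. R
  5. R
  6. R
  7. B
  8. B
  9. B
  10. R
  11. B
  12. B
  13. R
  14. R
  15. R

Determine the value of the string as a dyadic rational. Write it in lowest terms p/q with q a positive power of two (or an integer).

-2639/512

step 1: add R to get R; options L={  } R={ 0 } gives -1
step 2: add R to get RR; options L={  } R={ -1,0 } gives -2
step 3: add R to get RRR; options L={  } R={ -2,-1,0 } gives -3
step 4: add R to get RRRR; options L={  } R={ -3,-2,-1,0 } gives -4
step 5: add R to get RRRRR; options L={  } R={ -4,-3,-2,-1,0 } gives -5
step 6: add R to get RRRRRR; options L={  } R={ -5,-4,-3,-2,-1,0 } gives -6
step 7: add B to get RRRRRRB; options L={ -6 } R={ -5,-4,-3,-2,-1,0 } gives -11/2
step 8: add B to get RRRRRRBB; options L={ -6,-11/2 } R={ -5,-4,-3,-2,-1,0 } gives -21/4
step 9: add B to get RRRRRRBBB; options L={ -6,-11/2,-21/4 } R={ -5,-4,-3,-2,-1,0 } gives -41/8
step 10: add R to get RRRRRRBBBR; options L={ -6,-11/2,-21/4 } R={ -41/8,-5,-4,-3,-2,-1,0 } gives -83/16
step 11: add B to get RRRRRRBBBRB; options L={ -6,-11/2,-21/4,-83/16 } R={ -41/8,-5,-4,-3,-2,-1,0 } gives -165/32
step 12: add B to get RRRRRRBBBRBB; options L={ -6,-11/2,-21/4,-83/16,-165/32 } R={ -41/8,-5,-4,-3,-2,-1,0 } gives -329/64
step 13: add R to get RRRRRRBBBRBBR; options L={ -6,-11/2,-21/4,-83/16,-165/32 } R={ -329/64,-41/8,-5,-4,-3,-2,-1,0 } gives -659/128
step 14: add R to get RRRRRRBBBRBBRR; options L={ -6,-11/2,-21/4,-83/16,-165/32 } R={ -659/128,-329/64,-41/8,-5,-4,-3,-2,-1,0 } gives -1319/256
step 15: add R to get RRRRRRBBBRBBRRR; options L={ -6,-11/2,-21/4,-83/16,-165/32 } R={ -1319/256,-659/128,-329/64,-41/8,-5,-4,-3,-2,-1,0 } gives -2639/512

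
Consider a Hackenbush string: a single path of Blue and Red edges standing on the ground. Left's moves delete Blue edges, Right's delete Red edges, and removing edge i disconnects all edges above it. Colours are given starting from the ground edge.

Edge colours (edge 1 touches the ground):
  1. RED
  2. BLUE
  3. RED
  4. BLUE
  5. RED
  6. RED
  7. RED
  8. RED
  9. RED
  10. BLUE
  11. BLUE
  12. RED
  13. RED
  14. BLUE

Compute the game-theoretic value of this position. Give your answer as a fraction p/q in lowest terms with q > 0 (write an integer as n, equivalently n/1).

Prefix values for RED BLUE RED BLUE RED RED RED RED RED BLUE BLUE RED RED BLUE via {L|R} + simplicity:
step 1: add RED to get R; options L={  } R={ 0 } gives -1
step 2: add BLUE to get RB; options L={ -1 } R={ 0 } gives -1/2
step 3: add RED to get RBR; options L={ -1 } R={ -1/2 0 } gives -3/4
step 4: add BLUE to get RBRB; options L={ -1 -3/4 } R={ -1/2 0 } gives -5/8
step 5: add RED to get RBRBR; options L={ -1 -3/4 } R={ -5/8 -1/2 0 } gives -11/16
step 6: add RED to get RBRBRR; options L={ -1 -3/4 } R={ -11/16 -5/8 -1/2 0 } gives -23/32
step 7: add RED to get RBRBRRR; options L={ -1 -3/4 } R={ -23/32 -11/16 -5/8 -1/2 0 } gives -47/64
step 8: add RED to get RBRBRRRR; options L={ -1 -3/4 } R={ -47/64 -23/32 -11/16 -5/8 -1/2 0 } gives -95/128
step 9: add RED to get RBRBRRRRR; options L={ -1 -3/4 } R={ -95/128 -47/64 -23/32 -11/16 -5/8 -1/2 0 } gives -191/256
step 10: add BLUE to get RBRBRRRRRB; options L={ -1 -3/4 -191/256 } R={ -95/128 -47/64 -23/32 -11/16 -5/8 -1/2 0 } gives -381/512
step 11: add BLUE to get RBRBRRRRRBB; options L={ -1 -3/4 -191/256 -381/512 } R={ -95/128 -47/64 -23/32 -11/16 -5/8 -1/2 0 } gives -761/1024
step 12: add RED to get RBRBRRRRRBBR; options L={ -1 -3/4 -191/256 -381/512 } R={ -761/1024 -95/128 -47/64 -23/32 -11/16 -5/8 -1/2 0 } gives -1523/2048
step 13: add RED to get RBRBRRRRRBBRR; options L={ -1 -3/4 -191/256 -381/512 } R={ -1523/2048 -761/1024 -95/128 -47/64 -23/32 -11/16 -5/8 -1/2 0 } gives -3047/4096
step 14: add BLUE to get RBRBRRRRRBBRRB; options L={ -1 -3/4 -191/256 -381/512 -3047/4096 } R={ -1523/2048 -761/1024 -95/128 -47/64 -23/32 -11/16 -5/8 -1/2 0 } gives -6093/8192

-6093/8192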